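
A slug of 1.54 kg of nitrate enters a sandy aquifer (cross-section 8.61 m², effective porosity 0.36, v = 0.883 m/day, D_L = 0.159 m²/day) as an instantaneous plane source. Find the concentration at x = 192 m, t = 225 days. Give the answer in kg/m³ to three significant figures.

For an instantaneous plane source, C(x,t) = M/(n_e·A·√(4πDt)) · exp(−(x−vt)²/(4Dt)), with n_e·A the pore (flow) area.
Plume center vt = 0.883 × 225 = 198.675 m, so the well at 192 m is 6.675 m upgradient of the peak.
√(4πDt) = 21.20 m, giving peak height M/(n_e·A·√(4πDt)) = 1.54/(0.36 × 8.61 × 21.20) = 0.02344 kg/m³.
(x−vt)²/(4Dt) = (-6.675)²/(4 × 0.159 × 225) = 0.3114; exp(−0.3114) = 0.7324.
C = 0.02344 × 0.7324 = 0.0172 kg/m³.

0.0172 kg/m³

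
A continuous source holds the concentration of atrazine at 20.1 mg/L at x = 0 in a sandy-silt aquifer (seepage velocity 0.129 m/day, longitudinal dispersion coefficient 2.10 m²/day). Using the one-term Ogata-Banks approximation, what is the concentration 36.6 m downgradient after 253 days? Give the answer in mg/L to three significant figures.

For a continuous step input, C/C₀ ≈ ½·erfc((x−vt)/(2√(Dt))).
vt = 0.129 × 253 = 32.637 m and 2√(Dt) = 2√(2.10 × 253) = 46.10 m.
Argument (x−vt)/(2√(Dt)) = (36.6 − 32.637)/46.10 = 0.08597; ½·erfc(0.08597) = 0.4516.
C = 20.1 × 0.4516 = 9.08 mg/L.

9.08 mg/L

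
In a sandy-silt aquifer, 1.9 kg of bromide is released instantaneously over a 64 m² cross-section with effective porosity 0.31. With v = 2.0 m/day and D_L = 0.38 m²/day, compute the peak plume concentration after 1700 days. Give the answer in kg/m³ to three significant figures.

The peak of an instantaneous 1D plume sits at x = vt; there the Gaussian factor is 1 and C_max = M/(n_e·A·√(4πDt)), where n_e·A is the pore area the mass is dissolved in.
√(4πDt) = √(4π × 0.38 × 1700) = 90.10 m, so C_max = 1.9/(0.31 × 64 × 90.10) = 0.00106 kg/m³.

0.00106 kg/m³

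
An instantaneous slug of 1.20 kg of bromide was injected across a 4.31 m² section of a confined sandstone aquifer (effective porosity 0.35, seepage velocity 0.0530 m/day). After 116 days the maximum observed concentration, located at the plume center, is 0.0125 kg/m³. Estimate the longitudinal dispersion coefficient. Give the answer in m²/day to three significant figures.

At the plume center C_max = M/(n_e·A·√(4πDt)), so D = M²/(4πt·(n_e·A·C_max)²).
n_e·A·C_max = 0.35 × 4.31 × 0.0125 = 0.01886 kg/m.
D = 1.20²/(4π × 116 × 0.01886²) = 2.78 m²/day.

2.78 m²/day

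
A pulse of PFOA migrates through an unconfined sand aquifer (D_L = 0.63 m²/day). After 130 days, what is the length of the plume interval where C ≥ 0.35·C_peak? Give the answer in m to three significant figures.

The plume is Gaussian with σ = √(2Dt) = √(2 × 0.63 × 130) = 12.80 m.
C/C_peak = exp(−Δx²/(2σ²)) = 0.35 ⇒ Δx = σ·√(−2 ln 0.35) = 12.80 × 1.449 = 18.55 m.
Width = 2Δx = 37.1 m.

37.1 m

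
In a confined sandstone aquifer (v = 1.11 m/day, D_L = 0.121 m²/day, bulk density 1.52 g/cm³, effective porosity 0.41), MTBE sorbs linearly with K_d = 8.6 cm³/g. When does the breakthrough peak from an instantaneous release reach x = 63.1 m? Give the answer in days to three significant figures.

1870 days

Retardation factor R = 1 + ρ_b·K_d/n = 1 + 1.52 × 8.6/0.41 = 32.88.
Sorption retards both mechanisms: v_R = v/R = 0.03376 m/day, D_R = D/R = 0.003680 m²/day.
Peak time from v_R²t² + 2D_R t − x² = 0: t = (√(D_R² + v_R²x²) − D_R)/v_R².
√(D_R² + v_R²x²) = √(0.003680² + 0.03376² × 63.1²) = 2.130; v_R² = 0.001140.
t = (2.130 − 0.003680)/0.001140 = 1870 days.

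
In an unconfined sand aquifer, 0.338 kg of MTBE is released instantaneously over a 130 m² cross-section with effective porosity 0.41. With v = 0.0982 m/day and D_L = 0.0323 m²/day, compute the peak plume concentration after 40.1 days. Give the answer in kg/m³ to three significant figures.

The peak of an instantaneous 1D plume sits at x = vt; there the Gaussian factor is 1 and C_max = M/(n_e·A·√(4πDt)), where n_e·A is the pore area the mass is dissolved in.
√(4πDt) = √(4π × 0.0323 × 40.1) = 4.034 m, so C_max = 0.338/(0.41 × 130 × 4.034) = 0.00157 kg/m³.

0.00157 kg/m³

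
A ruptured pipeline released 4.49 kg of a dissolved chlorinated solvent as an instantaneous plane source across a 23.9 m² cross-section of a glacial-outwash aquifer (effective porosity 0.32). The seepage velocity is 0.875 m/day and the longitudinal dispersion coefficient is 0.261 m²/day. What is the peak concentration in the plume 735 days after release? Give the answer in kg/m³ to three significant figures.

The peak of an instantaneous 1D plume sits at x = vt; there the Gaussian factor is 1 and C_max = M/(n_e·A·√(4πDt)), where n_e·A is the pore area the mass is dissolved in.
√(4πDt) = √(4π × 0.261 × 735) = 49.10 m, so C_max = 4.49/(0.32 × 23.9 × 49.10) = 0.0120 kg/m³.

0.0120 kg/m³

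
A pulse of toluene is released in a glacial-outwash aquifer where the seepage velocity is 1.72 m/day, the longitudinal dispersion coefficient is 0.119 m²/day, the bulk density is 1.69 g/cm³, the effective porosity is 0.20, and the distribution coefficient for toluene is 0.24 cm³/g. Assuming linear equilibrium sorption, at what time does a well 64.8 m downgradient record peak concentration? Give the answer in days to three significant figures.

Retardation factor R = 1 + ρ_b·K_d/n = 1 + 1.69 × 0.24/0.20 = 3.028.
Sorption retards both mechanisms: v_R = v/R = 0.5680 m/day, D_R = D/R = 0.03930 m²/day.
Peak time from v_R²t² + 2D_R t − x² = 0: t = (√(D_R² + v_R²x²) − D_R)/v_R².
√(D_R² + v_R²x²) = √(0.03930² + 0.5680² × 64.8²) = 36.81; v_R² = 0.3226.
t = (36.81 − 0.03930)/0.3226 = 114 days.

114 days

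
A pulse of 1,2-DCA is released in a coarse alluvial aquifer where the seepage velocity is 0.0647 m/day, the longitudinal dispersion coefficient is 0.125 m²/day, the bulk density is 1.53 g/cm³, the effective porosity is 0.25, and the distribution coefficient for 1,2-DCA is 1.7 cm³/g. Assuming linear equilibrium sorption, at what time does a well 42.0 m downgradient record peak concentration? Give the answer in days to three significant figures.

Retardation factor R = 1 + ρ_b·K_d/n = 1 + 1.53 × 1.7/0.25 = 11.40.
Sorption retards both mechanisms: v_R = v/R = 0.005675 m/day, D_R = D/R = 0.01096 m²/day.
Peak time from v_R²t² + 2D_R t − x² = 0: t = (√(D_R² + v_R²x²) − D_R)/v_R².
√(D_R² + v_R²x²) = √(0.01096² + 0.005675² × 42.0²) = 0.2386; v_R² = 3.221e-05.
t = (0.2386 − 0.01096)/3.221e-05 = 7070 days.

7070 days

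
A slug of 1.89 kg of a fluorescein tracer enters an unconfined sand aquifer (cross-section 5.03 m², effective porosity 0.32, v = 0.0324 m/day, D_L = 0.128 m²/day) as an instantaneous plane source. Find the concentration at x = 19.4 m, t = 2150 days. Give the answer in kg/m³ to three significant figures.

0.00201 kg/m³

For an instantaneous plane source, C(x,t) = M/(n_e·A·√(4πDt)) · exp(−(x−vt)²/(4Dt)), with n_e·A the pore (flow) area.
Plume center vt = 0.0324 × 2150 = 69.66 m, so the well at 19.4 m is 50.26 m upgradient of the peak.
√(4πDt) = 58.81 m, giving peak height M/(n_e·A·√(4πDt)) = 1.89/(0.32 × 5.03 × 58.81) = 0.01997 kg/m³.
(x−vt)²/(4Dt) = (-50.26)²/(4 × 0.128 × 2150) = 2.295; exp(−2.295) = 0.1008.
C = 0.01997 × 0.1008 = 0.00201 kg/m³.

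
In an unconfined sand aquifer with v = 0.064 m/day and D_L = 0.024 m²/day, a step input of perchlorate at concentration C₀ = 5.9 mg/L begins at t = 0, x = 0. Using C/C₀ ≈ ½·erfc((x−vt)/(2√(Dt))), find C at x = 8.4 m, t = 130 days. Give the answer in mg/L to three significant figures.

2.87 mg/L

For a continuous step input, C/C₀ ≈ ½·erfc((x−vt)/(2√(Dt))).
vt = 0.064 × 130 = 8.32 m and 2√(Dt) = 2√(0.024 × 130) = 3.533 m.
Argument (x−vt)/(2√(Dt)) = (8.4 − 8.32)/3.533 = 0.02264; ½·erfc(0.02264) = 0.4872.
C = 5.9 × 0.4872 = 2.87 mg/L.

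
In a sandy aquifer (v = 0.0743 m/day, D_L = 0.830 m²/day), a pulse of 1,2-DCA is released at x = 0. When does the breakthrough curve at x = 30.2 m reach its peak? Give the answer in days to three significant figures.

For the 1D instantaneous-source solution, setting ∂C/∂t = 0 at fixed x gives v²t² + 2Dt − x² = 0, so t = (√(D² + v²x²) − D)/v².
√(D² + v²x²) = √(0.830² + 0.0743² × 30.2²) = 2.392; v² = 0.00552049.
t = (2.392 − 0.830)/0.00552049 = 283 days (vs. the pure-advection estimate x/v = 406 d).

283 days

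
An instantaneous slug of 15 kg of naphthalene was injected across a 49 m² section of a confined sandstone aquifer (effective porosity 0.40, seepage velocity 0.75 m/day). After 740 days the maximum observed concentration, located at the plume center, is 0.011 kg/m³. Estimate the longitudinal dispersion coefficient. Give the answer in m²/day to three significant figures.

At the plume center C_max = M/(n_e·A·√(4πDt)), so D = M²/(4πt·(n_e·A·C_max)²).
n_e·A·C_max = 0.40 × 49 × 0.011 = 0.2156 kg/m.
D = 15²/(4π × 740 × 0.2156²) = 0.521 m²/day.

0.521 m²/day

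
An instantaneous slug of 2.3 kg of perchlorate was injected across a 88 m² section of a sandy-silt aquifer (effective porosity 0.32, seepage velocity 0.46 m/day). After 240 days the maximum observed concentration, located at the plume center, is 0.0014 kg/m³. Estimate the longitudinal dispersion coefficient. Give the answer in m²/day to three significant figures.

At the plume center C_max = M/(n_e·A·√(4πDt)), so D = M²/(4πt·(n_e·A·C_max)²).
n_e·A·C_max = 0.32 × 88 × 0.0014 = 0.03942 kg/m.
D = 2.3²/(4π × 240 × 0.03942²) = 1.13 m²/day.

1.13 m²/day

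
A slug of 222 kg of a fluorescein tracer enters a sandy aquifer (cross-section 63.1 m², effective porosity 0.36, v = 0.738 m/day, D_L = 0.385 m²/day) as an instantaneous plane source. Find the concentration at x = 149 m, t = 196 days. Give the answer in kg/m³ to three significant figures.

0.298 kg/m³

For an instantaneous plane source, C(x,t) = M/(n_e·A·√(4πDt)) · exp(−(x−vt)²/(4Dt)), with n_e·A the pore (flow) area.
Plume center vt = 0.738 × 196 = 144.648 m, so the well at 149 m is 4.352 m downgradient of the peak.
√(4πDt) = 30.79 m, giving peak height M/(n_e·A·√(4πDt)) = 222/(0.36 × 63.1 × 30.79) = 0.3174 kg/m³.
(x−vt)²/(4Dt) = (4.352)²/(4 × 0.385 × 196) = 0.06275; exp(−0.06275) = 0.9392.
C = 0.3174 × 0.9392 = 0.298 kg/m³.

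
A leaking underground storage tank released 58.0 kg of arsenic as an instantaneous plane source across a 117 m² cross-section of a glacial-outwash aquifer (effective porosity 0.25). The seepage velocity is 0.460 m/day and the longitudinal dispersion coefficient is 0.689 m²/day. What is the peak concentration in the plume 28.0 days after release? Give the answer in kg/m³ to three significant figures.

0.127 kg/m³

The peak of an instantaneous 1D plume sits at x = vt; there the Gaussian factor is 1 and C_max = M/(n_e·A·√(4πDt)), where n_e·A is the pore area the mass is dissolved in.
√(4πDt) = √(4π × 0.689 × 28.0) = 15.57 m, so C_max = 58.0/(0.25 × 117 × 15.57) = 0.127 kg/m³.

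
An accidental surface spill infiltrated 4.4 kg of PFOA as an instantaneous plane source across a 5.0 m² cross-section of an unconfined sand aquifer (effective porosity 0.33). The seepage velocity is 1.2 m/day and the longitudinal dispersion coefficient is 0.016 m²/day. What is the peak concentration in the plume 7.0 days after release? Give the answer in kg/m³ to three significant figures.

The peak of an instantaneous 1D plume sits at x = vt; there the Gaussian factor is 1 and C_max = M/(n_e·A·√(4πDt)), where n_e·A is the pore area the mass is dissolved in.
√(4πDt) = √(4π × 0.016 × 7.0) = 1.186 m, so C_max = 4.4/(0.33 × 5.0 × 1.186) = 2.25 kg/m³.

2.25 kg/m³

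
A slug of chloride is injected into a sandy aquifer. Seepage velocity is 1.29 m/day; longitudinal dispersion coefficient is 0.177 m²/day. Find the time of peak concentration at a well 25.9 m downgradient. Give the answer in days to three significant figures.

20.0 days

For the 1D instantaneous-source solution, setting ∂C/∂t = 0 at fixed x gives v²t² + 2Dt − x² = 0, so t = (√(D² + v²x²) − D)/v².
√(D² + v²x²) = √(0.177² + 1.29² × 25.9²) = 33.41; v² = 1.6641.
t = (33.41 − 0.177)/1.6641 = 20.0 days (vs. the pure-advection estimate x/v = 20.1 d).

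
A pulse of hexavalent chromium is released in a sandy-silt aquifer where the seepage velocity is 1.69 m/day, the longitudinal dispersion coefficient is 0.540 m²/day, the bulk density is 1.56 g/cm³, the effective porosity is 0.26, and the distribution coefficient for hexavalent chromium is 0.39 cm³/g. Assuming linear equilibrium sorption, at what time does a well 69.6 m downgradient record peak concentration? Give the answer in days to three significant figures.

137 days

Retardation factor R = 1 + ρ_b·K_d/n = 1 + 1.56 × 0.39/0.26 = 3.340.
Sorption retards both mechanisms: v_R = v/R = 0.5060 m/day, D_R = D/R = 0.1617 m²/day.
Peak time from v_R²t² + 2D_R t − x² = 0: t = (√(D_R² + v_R²x²) − D_R)/v_R².
√(D_R² + v_R²x²) = √(0.1617² + 0.5060² × 69.6²) = 35.22; v_R² = 0.2560.
t = (35.22 − 0.1617)/0.2560 = 137 days.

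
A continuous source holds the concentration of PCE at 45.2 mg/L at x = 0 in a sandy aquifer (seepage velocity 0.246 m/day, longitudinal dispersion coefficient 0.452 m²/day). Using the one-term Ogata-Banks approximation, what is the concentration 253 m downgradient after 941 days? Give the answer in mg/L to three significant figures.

10.4 mg/L

For a continuous step input, C/C₀ ≈ ½·erfc((x−vt)/(2√(Dt))).
vt = 0.246 × 941 = 231.486 m and 2√(Dt) = 2√(0.452 × 941) = 41.25 m.
Argument (x−vt)/(2√(Dt)) = (253 − 231.486)/41.25 = 0.5216; ½·erfc(0.5216) = 0.2304.
C = 45.2 × 0.2304 = 10.4 mg/L.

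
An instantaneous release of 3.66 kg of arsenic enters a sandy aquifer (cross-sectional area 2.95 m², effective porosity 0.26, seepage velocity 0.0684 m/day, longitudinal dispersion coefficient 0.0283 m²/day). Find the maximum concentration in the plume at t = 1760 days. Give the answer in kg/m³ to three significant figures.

The peak of an instantaneous 1D plume sits at x = vt; there the Gaussian factor is 1 and C_max = M/(n_e·A·√(4πDt)), where n_e·A is the pore area the mass is dissolved in.
√(4πDt) = √(4π × 0.0283 × 1760) = 25.02 m, so C_max = 3.66/(0.26 × 2.95 × 25.02) = 0.191 kg/m³.

0.191 kg/m³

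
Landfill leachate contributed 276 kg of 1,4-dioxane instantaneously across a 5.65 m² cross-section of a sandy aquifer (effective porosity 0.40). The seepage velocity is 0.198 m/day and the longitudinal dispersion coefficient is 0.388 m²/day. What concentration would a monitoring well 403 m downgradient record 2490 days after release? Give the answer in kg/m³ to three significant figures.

0.136 kg/m³

For an instantaneous plane source, C(x,t) = M/(n_e·A·√(4πDt)) · exp(−(x−vt)²/(4Dt)), with n_e·A the pore (flow) area.
Plume center vt = 0.198 × 2490 = 493.02 m, so the well at 403 m is 90.02 m upgradient of the peak.
√(4πDt) = 110.2 m, giving peak height M/(n_e·A·√(4πDt)) = 276/(0.40 × 5.65 × 110.2) = 1.108 kg/m³.
(x−vt)²/(4Dt) = (-90.02)²/(4 × 0.388 × 2490) = 2.097; exp(−2.097) = 0.1228.
C = 1.108 × 0.1228 = 0.136 kg/m³.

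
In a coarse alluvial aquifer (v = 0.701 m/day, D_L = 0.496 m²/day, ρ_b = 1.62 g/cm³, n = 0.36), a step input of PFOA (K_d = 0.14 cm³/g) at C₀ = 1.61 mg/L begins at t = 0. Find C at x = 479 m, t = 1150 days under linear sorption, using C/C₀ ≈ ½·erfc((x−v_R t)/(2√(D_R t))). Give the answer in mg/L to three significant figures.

Retardation factor R = 1 + ρ_b·K_d/n = 1 + 1.62 × 0.14/0.36 = 1.630.
Sorption retards both mechanisms: v_R = v/R = 0.4301 m/day, D_R = D/R = 0.3043 m²/day.
v_R·t = 0.4301 × 1150 = 494.615 m; 2√(D_R t) = 37.41 m; argument = (479 − 494.615)/37.41 = -0.4174.
C = C₀ × ½·erfc(-0.4174) = 1.61 × 0.7225 = 1.16 mg/L.

1.16 mg/L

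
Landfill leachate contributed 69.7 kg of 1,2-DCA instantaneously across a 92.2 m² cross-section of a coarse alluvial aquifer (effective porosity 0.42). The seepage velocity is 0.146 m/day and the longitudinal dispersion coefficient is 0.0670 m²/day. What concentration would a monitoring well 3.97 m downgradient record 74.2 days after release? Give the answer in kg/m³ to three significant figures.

0.0213 kg/m³

For an instantaneous plane source, C(x,t) = M/(n_e·A·√(4πDt)) · exp(−(x−vt)²/(4Dt)), with n_e·A the pore (flow) area.
Plume center vt = 0.146 × 74.2 = 10.8332 m, so the well at 3.97 m is 6.8632 m upgradient of the peak.
√(4πDt) = 7.904 m, giving peak height M/(n_e·A·√(4πDt)) = 69.7/(0.42 × 92.2 × 7.904) = 0.2277 kg/m³.
(x−vt)²/(4Dt) = (-6.8632)²/(4 × 0.0670 × 74.2) = 2.369; exp(−2.369) = 0.09357.
C = 0.2277 × 0.09357 = 0.0213 kg/m³.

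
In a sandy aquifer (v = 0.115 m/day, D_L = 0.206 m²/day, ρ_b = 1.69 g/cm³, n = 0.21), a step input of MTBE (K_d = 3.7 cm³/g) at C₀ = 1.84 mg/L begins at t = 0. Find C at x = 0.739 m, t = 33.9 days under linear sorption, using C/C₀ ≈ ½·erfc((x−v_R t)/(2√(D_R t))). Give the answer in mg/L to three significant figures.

Retardation factor R = 1 + ρ_b·K_d/n = 1 + 1.69 × 3.7/0.21 = 30.78.
Sorption retards both mechanisms: v_R = v/R = 0.003736 m/day, D_R = D/R = 0.006693 m²/day.
v_R·t = 0.003736 × 33.9 = 0.1266504 m; 2√(D_R t) = 0.9527 m; argument = (0.739 − 0.1266504)/0.9527 = 0.6428.
C = C₀ × ½·erfc(0.6428) = 1.84 × 0.1817 = 0.334 mg/L.

0.334 mg/L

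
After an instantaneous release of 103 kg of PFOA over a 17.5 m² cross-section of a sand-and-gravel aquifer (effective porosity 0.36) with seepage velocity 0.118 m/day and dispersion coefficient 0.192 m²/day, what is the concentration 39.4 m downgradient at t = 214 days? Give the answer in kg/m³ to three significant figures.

0.213 kg/m³

For an instantaneous plane source, C(x,t) = M/(n_e·A·√(4πDt)) · exp(−(x−vt)²/(4Dt)), with n_e·A the pore (flow) area.
Plume center vt = 0.118 × 214 = 25.252 m, so the well at 39.4 m is 14.148 m downgradient of the peak.
√(4πDt) = 22.72 m, giving peak height M/(n_e·A·√(4πDt)) = 103/(0.36 × 17.5 × 22.72) = 0.7196 kg/m³.
(x−vt)²/(4Dt) = (14.148)²/(4 × 0.192 × 214) = 1.218; exp(−1.218) = 0.2958.
C = 0.7196 × 0.2958 = 0.213 kg/m³.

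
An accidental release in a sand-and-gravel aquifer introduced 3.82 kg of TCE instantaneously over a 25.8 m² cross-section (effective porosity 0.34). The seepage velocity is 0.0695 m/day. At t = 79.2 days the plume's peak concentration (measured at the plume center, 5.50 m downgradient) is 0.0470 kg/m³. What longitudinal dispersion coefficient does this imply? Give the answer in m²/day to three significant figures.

At the plume center C_max = M/(n_e·A·√(4πDt)), so D = M²/(4πt·(n_e·A·C_max)²).
n_e·A·C_max = 0.34 × 25.8 × 0.0470 = 0.4123 kg/m.
D = 3.82²/(4π × 79.2 × 0.4123²) = 0.0863 m²/day.

0.0863 m²/day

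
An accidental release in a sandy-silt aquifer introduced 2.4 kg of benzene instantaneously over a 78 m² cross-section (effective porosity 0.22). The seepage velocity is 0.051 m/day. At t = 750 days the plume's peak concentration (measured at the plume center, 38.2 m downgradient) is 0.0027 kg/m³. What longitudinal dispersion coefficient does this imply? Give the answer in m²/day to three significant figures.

0.285 m²/day

At the plume center C_max = M/(n_e·A·√(4πDt)), so D = M²/(4πt·(n_e·A·C_max)²).
n_e·A·C_max = 0.22 × 78 × 0.0027 = 0.04633 kg/m.
D = 2.4²/(4π × 750 × 0.04633²) = 0.285 m²/day.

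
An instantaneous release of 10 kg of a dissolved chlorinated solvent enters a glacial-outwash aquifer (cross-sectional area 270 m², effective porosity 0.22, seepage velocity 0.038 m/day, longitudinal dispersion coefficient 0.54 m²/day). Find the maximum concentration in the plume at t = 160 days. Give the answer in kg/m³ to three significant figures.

The peak of an instantaneous 1D plume sits at x = vt; there the Gaussian factor is 1 and C_max = M/(n_e·A·√(4πDt)), where n_e·A is the pore area the mass is dissolved in.
√(4πDt) = √(4π × 0.54 × 160) = 32.95 m, so C_max = 10/(0.22 × 270 × 32.95) = 0.00511 kg/m³.

0.00511 kg/m³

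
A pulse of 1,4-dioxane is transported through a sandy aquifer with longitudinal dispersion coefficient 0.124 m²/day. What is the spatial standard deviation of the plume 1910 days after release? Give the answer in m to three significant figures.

21.8 m

Dispersive spreading gives a Gaussian with σ² = 2Dt; advection only shifts the center.
σ = √(2 × 0.124 × 1910) = 21.8 m.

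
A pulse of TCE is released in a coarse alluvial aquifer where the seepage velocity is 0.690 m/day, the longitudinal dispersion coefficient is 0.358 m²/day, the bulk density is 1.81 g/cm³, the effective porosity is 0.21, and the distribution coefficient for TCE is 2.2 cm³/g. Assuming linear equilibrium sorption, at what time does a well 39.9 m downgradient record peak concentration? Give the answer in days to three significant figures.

1140 days

Retardation factor R = 1 + ρ_b·K_d/n = 1 + 1.81 × 2.2/0.21 = 19.96.
Sorption retards both mechanisms: v_R = v/R = 0.03457 m/day, D_R = D/R = 0.01794 m²/day.
Peak time from v_R²t² + 2D_R t − x² = 0: t = (√(D_R² + v_R²x²) − D_R)/v_R².
√(D_R² + v_R²x²) = √(0.01794² + 0.03457² × 39.9²) = 1.379; v_R² = 0.001195.
t = (1.379 − 0.01794)/0.001195 = 1140 days.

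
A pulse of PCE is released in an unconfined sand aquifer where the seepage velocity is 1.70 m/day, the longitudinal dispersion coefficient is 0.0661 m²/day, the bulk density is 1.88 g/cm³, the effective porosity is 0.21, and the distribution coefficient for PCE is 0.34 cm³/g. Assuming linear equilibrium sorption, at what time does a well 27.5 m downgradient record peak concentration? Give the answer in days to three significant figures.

65.3 days

Retardation factor R = 1 + ρ_b·K_d/n = 1 + 1.88 × 0.34/0.21 = 4.044.
Sorption retards both mechanisms: v_R = v/R = 0.4204 m/day, D_R = D/R = 0.01635 m²/day.
Peak time from v_R²t² + 2D_R t − x² = 0: t = (√(D_R² + v_R²x²) − D_R)/v_R².
√(D_R² + v_R²x²) = √(0.01635² + 0.4204² × 27.5²) = 11.56; v_R² = 0.1767.
t = (11.56 − 0.01635)/0.1767 = 65.3 days.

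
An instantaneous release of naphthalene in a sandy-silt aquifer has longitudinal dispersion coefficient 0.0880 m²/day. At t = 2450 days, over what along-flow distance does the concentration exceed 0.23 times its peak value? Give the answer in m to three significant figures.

71.2 m

The plume is Gaussian with σ = √(2Dt) = √(2 × 0.0880 × 2450) = 20.77 m.
C/C_peak = exp(−Δx²/(2σ²)) = 0.23 ⇒ Δx = σ·√(−2 ln 0.23) = 20.77 × 1.714 = 35.60 m.
Width = 2Δx = 71.2 m.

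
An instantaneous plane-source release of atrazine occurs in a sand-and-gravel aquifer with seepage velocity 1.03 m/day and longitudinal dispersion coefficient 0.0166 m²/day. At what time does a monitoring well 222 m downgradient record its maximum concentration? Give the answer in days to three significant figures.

216 days

For the 1D instantaneous-source solution, setting ∂C/∂t = 0 at fixed x gives v²t² + 2Dt − x² = 0, so t = (√(D² + v²x²) − D)/v².
√(D² + v²x²) = √(0.0166² + 1.03² × 222²) = 228.7; v² = 1.0609.
t = (228.7 − 0.0166)/1.0609 = 216 days (vs. the pure-advection estimate x/v = 216 d).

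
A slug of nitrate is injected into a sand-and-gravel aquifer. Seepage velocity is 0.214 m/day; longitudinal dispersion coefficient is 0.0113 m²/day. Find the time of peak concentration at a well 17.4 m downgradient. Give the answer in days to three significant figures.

For the 1D instantaneous-source solution, setting ∂C/∂t = 0 at fixed x gives v²t² + 2Dt − x² = 0, so t = (√(D² + v²x²) − D)/v².
√(D² + v²x²) = √(0.0113² + 0.214² × 17.4²) = 3.724; v² = 0.045796.
t = (3.724 − 0.0113)/0.045796 = 81.1 days (vs. the pure-advection estimate x/v = 81.3 d).

81.1 days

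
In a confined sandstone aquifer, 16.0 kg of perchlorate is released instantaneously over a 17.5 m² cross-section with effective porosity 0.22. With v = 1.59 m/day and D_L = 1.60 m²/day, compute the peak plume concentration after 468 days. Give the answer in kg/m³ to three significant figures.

The peak of an instantaneous 1D plume sits at x = vt; there the Gaussian factor is 1 and C_max = M/(n_e·A·√(4πDt)), where n_e·A is the pore area the mass is dissolved in.
√(4πDt) = √(4π × 1.60 × 468) = 97.00 m, so C_max = 16.0/(0.22 × 17.5 × 97.00) = 0.0428 kg/m³.

0.0428 kg/m³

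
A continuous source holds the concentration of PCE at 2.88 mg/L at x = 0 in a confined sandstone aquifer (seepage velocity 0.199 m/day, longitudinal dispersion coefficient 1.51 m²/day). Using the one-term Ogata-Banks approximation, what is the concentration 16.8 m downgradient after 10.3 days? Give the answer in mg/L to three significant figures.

0.0118 mg/L

For a continuous step input, C/C₀ ≈ ½·erfc((x−vt)/(2√(Dt))).
vt = 0.199 × 10.3 = 2.0497 m and 2√(Dt) = 2√(1.51 × 10.3) = 7.887 m.
Argument (x−vt)/(2√(Dt)) = (16.8 − 2.0497)/7.887 = 1.870; ½·erfc(1.870) = 0.004090.
C = 2.88 × 0.004090 = 0.0118 mg/L.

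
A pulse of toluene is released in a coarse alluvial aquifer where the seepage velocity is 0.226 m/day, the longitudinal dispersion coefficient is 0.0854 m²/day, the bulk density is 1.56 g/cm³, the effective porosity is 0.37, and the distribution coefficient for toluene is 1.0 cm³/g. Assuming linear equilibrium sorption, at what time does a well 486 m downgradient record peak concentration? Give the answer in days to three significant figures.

Retardation factor R = 1 + ρ_b·K_d/n = 1 + 1.56 × 1.0/0.37 = 5.216.
Sorption retards both mechanisms: v_R = v/R = 0.04333 m/day, D_R = D/R = 0.01637 m²/day.
Peak time from v_R²t² + 2D_R t − x² = 0: t = (√(D_R² + v_R²x²) − D_R)/v_R².
√(D_R² + v_R²x²) = √(0.01637² + 0.04333² × 486²) = 21.06; v_R² = 0.001877.
t = (21.06 − 0.01637)/0.001877 = 11200 days.

11200 days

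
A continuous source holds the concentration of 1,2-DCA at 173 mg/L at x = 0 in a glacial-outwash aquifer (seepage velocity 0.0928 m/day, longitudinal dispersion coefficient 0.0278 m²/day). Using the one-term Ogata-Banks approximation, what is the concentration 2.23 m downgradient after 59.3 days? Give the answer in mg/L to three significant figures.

167 mg/L

For a continuous step input, C/C₀ ≈ ½·erfc((x−vt)/(2√(Dt))).
vt = 0.0928 × 59.3 = 5.50304 m and 2√(Dt) = 2√(0.0278 × 59.3) = 2.568 m.
Argument (x−vt)/(2√(Dt)) = (2.23 − 5.50304)/2.568 = -1.275; ½·erfc(-1.275) = 0.9643.
C = 173 × 0.9643 = 167 mg/L.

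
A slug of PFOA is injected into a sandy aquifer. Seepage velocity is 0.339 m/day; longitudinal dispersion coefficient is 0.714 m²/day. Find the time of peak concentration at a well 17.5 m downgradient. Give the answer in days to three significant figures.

For the 1D instantaneous-source solution, setting ∂C/∂t = 0 at fixed x gives v²t² + 2Dt − x² = 0, so t = (√(D² + v²x²) − D)/v².
√(D² + v²x²) = √(0.714² + 0.339² × 17.5²) = 5.975; v² = 0.114921.
t = (5.975 − 0.714)/0.114921 = 45.8 days (vs. the pure-advection estimate x/v = 51.6 d).

45.8 days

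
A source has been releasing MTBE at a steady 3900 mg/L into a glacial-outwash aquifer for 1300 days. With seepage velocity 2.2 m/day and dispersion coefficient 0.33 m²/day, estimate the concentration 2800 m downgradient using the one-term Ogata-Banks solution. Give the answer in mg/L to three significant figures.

For a continuous step input, C/C₀ ≈ ½·erfc((x−vt)/(2√(Dt))).
vt = 2.2 × 1300 = 2860 m and 2√(Dt) = 2√(0.33 × 1300) = 41.42 m.
Argument (x−vt)/(2√(Dt)) = (2800 − 2860)/41.42 = -1.449; ½·erfc(-1.449) = 0.9798.
C = 3900 × 0.9798 = 3820 mg/L.

3820 mg/L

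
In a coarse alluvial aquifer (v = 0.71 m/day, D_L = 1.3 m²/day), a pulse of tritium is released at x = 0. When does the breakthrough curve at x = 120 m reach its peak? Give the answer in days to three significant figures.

166 days

For the 1D instantaneous-source solution, setting ∂C/∂t = 0 at fixed x gives v²t² + 2Dt − x² = 0, so t = (√(D² + v²x²) − D)/v².
√(D² + v²x²) = √(1.3² + 0.71² × 120²) = 85.21; v² = 0.5041.
t = (85.21 − 1.3)/0.5041 = 166 days (vs. the pure-advection estimate x/v = 169 d).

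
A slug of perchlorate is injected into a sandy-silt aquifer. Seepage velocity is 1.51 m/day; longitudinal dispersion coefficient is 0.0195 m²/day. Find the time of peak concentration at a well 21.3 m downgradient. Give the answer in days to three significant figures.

14.1 days

For the 1D instantaneous-source solution, setting ∂C/∂t = 0 at fixed x gives v²t² + 2Dt − x² = 0, so t = (√(D² + v²x²) − D)/v².
√(D² + v²x²) = √(0.0195² + 1.51² × 21.3²) = 32.16; v² = 2.2801.
t = (32.16 − 0.0195)/2.2801 = 14.1 days (vs. the pure-advection estimate x/v = 14.1 d).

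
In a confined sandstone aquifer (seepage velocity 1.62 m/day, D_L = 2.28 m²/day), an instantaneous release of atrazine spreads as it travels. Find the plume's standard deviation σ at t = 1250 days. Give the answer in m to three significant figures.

75.5 m

Dispersive spreading gives a Gaussian with σ² = 2Dt; advection only shifts the center.
σ = √(2 × 2.28 × 1250) = 75.5 m.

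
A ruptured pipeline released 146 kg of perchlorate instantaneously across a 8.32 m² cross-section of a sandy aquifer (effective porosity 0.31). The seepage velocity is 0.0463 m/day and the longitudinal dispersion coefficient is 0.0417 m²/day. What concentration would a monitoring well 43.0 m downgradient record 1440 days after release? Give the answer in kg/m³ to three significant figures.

0.200 kg/m³

For an instantaneous plane source, C(x,t) = M/(n_e·A·√(4πDt)) · exp(−(x−vt)²/(4Dt)), with n_e·A the pore (flow) area.
Plume center vt = 0.0463 × 1440 = 66.672 m, so the well at 43.0 m is 23.672 m upgradient of the peak.
√(4πDt) = 27.47 m, giving peak height M/(n_e·A·√(4πDt)) = 146/(0.31 × 8.32 × 27.47) = 2.061 kg/m³.
(x−vt)²/(4Dt) = (-23.672)²/(4 × 0.0417 × 1440) = 2.333; exp(−2.333) = 0.09700.
C = 2.061 × 0.09700 = 0.200 kg/m³.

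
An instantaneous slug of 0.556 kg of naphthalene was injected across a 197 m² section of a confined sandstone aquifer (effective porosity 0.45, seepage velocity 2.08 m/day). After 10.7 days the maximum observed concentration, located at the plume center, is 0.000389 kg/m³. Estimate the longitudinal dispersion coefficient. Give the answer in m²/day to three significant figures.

At the plume center C_max = M/(n_e·A·√(4πDt)), so D = M²/(4πt·(n_e·A·C_max)²).
n_e·A·C_max = 0.45 × 197 × 0.000389 = 0.03448 kg/m.
D = 0.556²/(4π × 10.7 × 0.03448²) = 1.93 m²/day.

1.93 m²/day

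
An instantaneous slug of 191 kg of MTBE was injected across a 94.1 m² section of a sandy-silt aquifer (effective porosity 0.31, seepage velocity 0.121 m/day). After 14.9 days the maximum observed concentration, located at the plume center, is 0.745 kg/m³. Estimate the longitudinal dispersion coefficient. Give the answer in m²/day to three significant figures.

At the plume center C_max = M/(n_e·A·√(4πDt)), so D = M²/(4πt·(n_e·A·C_max)²).
n_e·A·C_max = 0.31 × 94.1 × 0.745 = 21.73 kg/m.
D = 191²/(4π × 14.9 × 21.73²) = 0.413 m²/day.

0.413 m²/day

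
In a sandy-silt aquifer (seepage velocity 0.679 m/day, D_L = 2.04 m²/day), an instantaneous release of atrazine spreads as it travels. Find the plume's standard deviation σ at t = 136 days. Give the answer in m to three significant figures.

23.6 m

Dispersive spreading gives a Gaussian with σ² = 2Dt; advection only shifts the center.
σ = √(2 × 2.04 × 136) = 23.6 m.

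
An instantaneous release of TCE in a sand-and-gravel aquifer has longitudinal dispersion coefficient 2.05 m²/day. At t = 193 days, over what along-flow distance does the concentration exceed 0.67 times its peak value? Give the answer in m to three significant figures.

The plume is Gaussian with σ = √(2Dt) = √(2 × 2.05 × 193) = 28.13 m.
C/C_peak = exp(−Δx²/(2σ²)) = 0.67 ⇒ Δx = σ·√(−2 ln 0.67) = 28.13 × 0.8950 = 25.18 m.
Width = 2Δx = 50.4 m.

50.4 m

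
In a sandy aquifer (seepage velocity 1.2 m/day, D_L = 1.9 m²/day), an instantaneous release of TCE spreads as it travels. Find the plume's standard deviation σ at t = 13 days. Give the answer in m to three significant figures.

7.03 m

Dispersive spreading gives a Gaussian with σ² = 2Dt; advection only shifts the center.
σ = √(2 × 1.9 × 13) = 7.03 m.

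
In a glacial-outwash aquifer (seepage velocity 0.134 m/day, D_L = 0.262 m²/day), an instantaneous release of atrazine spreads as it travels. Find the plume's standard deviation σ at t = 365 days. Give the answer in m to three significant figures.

Dispersive spreading gives a Gaussian with σ² = 2Dt; advection only shifts the center.
σ = √(2 × 0.262 × 365) = 13.8 m.

13.8 m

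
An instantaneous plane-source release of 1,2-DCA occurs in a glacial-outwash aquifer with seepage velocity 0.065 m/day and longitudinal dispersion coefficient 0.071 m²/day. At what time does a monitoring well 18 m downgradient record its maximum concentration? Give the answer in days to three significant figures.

261 days

For the 1D instantaneous-source solution, setting ∂C/∂t = 0 at fixed x gives v²t² + 2Dt − x² = 0, so t = (√(D² + v²x²) − D)/v².
√(D² + v²x²) = √(0.071² + 0.065² × 18²) = 1.172; v² = 0.004225.
t = (1.172 − 0.071)/0.004225 = 261 days (vs. the pure-advection estimate x/v = 277 d).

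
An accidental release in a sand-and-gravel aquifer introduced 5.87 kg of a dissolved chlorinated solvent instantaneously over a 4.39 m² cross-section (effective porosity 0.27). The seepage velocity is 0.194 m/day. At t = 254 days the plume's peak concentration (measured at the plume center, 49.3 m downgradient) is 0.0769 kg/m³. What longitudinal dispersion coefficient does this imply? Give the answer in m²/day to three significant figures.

1.30 m²/day

At the plume center C_max = M/(n_e·A·√(4πDt)), so D = M²/(4πt·(n_e·A·C_max)²).
n_e·A·C_max = 0.27 × 4.39 × 0.0769 = 0.09115 kg/m.
D = 5.87²/(4π × 254 × 0.09115²) = 1.30 m²/day.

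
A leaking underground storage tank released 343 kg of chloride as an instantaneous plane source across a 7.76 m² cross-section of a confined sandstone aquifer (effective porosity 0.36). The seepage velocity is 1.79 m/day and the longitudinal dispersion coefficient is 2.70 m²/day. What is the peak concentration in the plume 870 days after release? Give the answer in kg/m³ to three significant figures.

The peak of an instantaneous 1D plume sits at x = vt; there the Gaussian factor is 1 and C_max = M/(n_e·A·√(4πDt)), where n_e·A is the pore area the mass is dissolved in.
√(4πDt) = √(4π × 2.70 × 870) = 171.8 m, so C_max = 343/(0.36 × 7.76 × 171.8) = 0.715 kg/m³.

0.715 kg/m³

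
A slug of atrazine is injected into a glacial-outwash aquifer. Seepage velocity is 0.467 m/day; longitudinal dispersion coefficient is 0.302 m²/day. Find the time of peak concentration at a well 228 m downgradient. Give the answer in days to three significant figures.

For the 1D instantaneous-source solution, setting ∂C/∂t = 0 at fixed x gives v²t² + 2Dt − x² = 0, so t = (√(D² + v²x²) − D)/v².
√(D² + v²x²) = √(0.302² + 0.467² × 228²) = 106.5; v² = 0.218089.
t = (106.5 − 0.302)/0.218089 = 487 days (vs. the pure-advection estimate x/v = 488 d).

487 days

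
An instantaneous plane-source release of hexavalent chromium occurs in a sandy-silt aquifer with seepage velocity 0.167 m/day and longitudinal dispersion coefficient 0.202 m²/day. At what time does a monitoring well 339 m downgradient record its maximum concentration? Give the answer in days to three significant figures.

For the 1D instantaneous-source solution, setting ∂C/∂t = 0 at fixed x gives v²t² + 2Dt − x² = 0, so t = (√(D² + v²x²) − D)/v².
√(D² + v²x²) = √(0.202² + 0.167² × 339²) = 56.61; v² = 0.027889.
t = (56.61 − 0.202)/0.027889 = 2020 days (vs. the pure-advection estimate x/v = 2030 d).

2020 days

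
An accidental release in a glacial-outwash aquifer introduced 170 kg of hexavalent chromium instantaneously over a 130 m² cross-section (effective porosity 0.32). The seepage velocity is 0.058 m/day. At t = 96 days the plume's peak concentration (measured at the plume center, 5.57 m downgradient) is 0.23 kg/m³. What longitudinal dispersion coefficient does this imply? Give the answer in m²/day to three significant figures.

At the plume center C_max = M/(n_e·A·√(4πDt)), so D = M²/(4πt·(n_e·A·C_max)²).
n_e·A·C_max = 0.32 × 130 × 0.23 = 9.568 kg/m.
D = 170²/(4π × 96 × 9.568²) = 0.262 m²/day.

0.262 m²/day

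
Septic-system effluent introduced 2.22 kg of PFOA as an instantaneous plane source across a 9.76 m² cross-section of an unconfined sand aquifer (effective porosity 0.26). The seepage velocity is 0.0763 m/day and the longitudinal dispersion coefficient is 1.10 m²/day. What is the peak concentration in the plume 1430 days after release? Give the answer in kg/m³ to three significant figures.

0.00622 kg/m³

The peak of an instantaneous 1D plume sits at x = vt; there the Gaussian factor is 1 and C_max = M/(n_e·A·√(4πDt)), where n_e·A is the pore area the mass is dissolved in.
√(4πDt) = √(4π × 1.10 × 1430) = 140.6 m, so C_max = 2.22/(0.26 × 9.76 × 140.6) = 0.00622 kg/m³.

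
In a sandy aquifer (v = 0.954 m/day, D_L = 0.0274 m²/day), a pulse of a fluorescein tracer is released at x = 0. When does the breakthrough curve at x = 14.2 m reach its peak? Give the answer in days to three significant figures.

14.9 days

For the 1D instantaneous-source solution, setting ∂C/∂t = 0 at fixed x gives v²t² + 2Dt − x² = 0, so t = (√(D² + v²x²) − D)/v².
√(D² + v²x²) = √(0.0274² + 0.954² × 14.2²) = 13.55; v² = 0.910116.
t = (13.55 − 0.0274)/0.910116 = 14.9 days (vs. the pure-advection estimate x/v = 14.9 d).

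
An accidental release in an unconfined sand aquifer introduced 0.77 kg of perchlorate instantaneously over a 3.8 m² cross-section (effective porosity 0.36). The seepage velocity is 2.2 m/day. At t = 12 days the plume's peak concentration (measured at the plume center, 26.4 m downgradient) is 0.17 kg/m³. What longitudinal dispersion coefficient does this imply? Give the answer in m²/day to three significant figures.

0.0727 m²/day

At the plume center C_max = M/(n_e·A·√(4πDt)), so D = M²/(4πt·(n_e·A·C_max)²).
n_e·A·C_max = 0.36 × 3.8 × 0.17 = 0.2326 kg/m.
D = 0.77²/(4π × 12 × 0.2326²) = 0.0727 m²/day.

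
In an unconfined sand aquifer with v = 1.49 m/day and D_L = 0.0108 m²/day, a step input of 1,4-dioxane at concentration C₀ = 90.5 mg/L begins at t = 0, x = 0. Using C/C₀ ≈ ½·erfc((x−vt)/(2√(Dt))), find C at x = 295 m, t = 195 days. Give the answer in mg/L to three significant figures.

For a continuous step input, C/C₀ ≈ ½·erfc((x−vt)/(2√(Dt))).
vt = 1.49 × 195 = 290.55 m and 2√(Dt) = 2√(0.0108 × 195) = 2.902 m.
Argument (x−vt)/(2√(Dt)) = (295 − 290.55)/2.902 = 1.533; ½·erfc(1.533) = 0.01508.
C = 90.5 × 0.01508 = 1.36 mg/L.

1.36 mg/L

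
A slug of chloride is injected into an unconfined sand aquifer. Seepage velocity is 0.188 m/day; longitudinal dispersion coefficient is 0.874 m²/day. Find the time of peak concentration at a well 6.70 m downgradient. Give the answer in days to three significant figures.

18.6 days

For the 1D instantaneous-source solution, setting ∂C/∂t = 0 at fixed x gives v²t² + 2Dt − x² = 0, so t = (√(D² + v²x²) − D)/v².
√(D² + v²x²) = √(0.874² + 0.188² × 6.70²) = 1.533; v² = 0.035344.
t = (1.533 − 0.874)/0.035344 = 18.6 days (vs. the pure-advection estimate x/v = 35.6 d).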